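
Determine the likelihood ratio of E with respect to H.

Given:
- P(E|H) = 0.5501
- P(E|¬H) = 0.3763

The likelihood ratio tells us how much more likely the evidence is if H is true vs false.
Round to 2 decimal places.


Likelihood Ratio (LR) = P(E|H) / P(E|¬H)

LR = 0.5501 / 0.3763
   = 1.46

The evidence is 1.46 times more likely if H is true than if H is false.
LR > 1, so observing E raises the odds in favor of H.


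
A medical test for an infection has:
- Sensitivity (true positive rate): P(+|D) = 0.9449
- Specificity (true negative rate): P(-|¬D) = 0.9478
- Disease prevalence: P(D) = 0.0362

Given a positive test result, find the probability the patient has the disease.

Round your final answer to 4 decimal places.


Let D = has disease, + = positive test

Given:
- P(D) = 0.0362 (prevalence)
- P(+|D) = 0.9449 (sensitivity)
- P(-|¬D) = 0.9478 (specificity)
- P(+|¬D) = 0.0522 (false positive rate = 1 - specificity)

Step 1: Find P(+)
P(+) = P(+|D)P(D) + P(+|¬D)P(¬D)
     = 0.9449 × 0.0362 + 0.0522 × 0.9638
     = 0.03420538 + 0.05031036
     = 0.08451574

Step 2: Apply Bayes' theorem for P(D|+)
P(D|+) = P(+|D)P(D) / P(+)
       = 0.03420538 / 0.08451574
       = 0.4047


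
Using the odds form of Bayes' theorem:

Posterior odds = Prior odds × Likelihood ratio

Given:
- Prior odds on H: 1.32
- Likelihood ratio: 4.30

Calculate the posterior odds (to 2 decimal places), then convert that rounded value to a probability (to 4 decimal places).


Step 1: Calculate posterior odds
Posterior odds = Prior odds × LR
               = 1.32 × 4.30
               = 5.68

Step 2: Convert to probability
P(H|E) = Posterior odds / (1 + Posterior odds)
       = 5.68 / (1 + 5.68)
       = 5.68 / 6.68
       = 0.8503

The evidence increased P(H) from 0.5690 to 0.8503.


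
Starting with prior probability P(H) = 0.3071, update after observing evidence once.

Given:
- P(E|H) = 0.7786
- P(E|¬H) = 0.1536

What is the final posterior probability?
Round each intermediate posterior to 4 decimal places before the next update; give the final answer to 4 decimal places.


Sequential Bayesian updating:

Initial prior: P(H) = 0.3071

Update 1:
  P(E) = 0.7786 × 0.3071 + 0.1536 × 0.6929 = 0.23910806 + 0.10642944 = 0.34553750
  P(H|E) = 0.23910806 / 0.34553750 = 0.6920

Final posterior: 0.6920


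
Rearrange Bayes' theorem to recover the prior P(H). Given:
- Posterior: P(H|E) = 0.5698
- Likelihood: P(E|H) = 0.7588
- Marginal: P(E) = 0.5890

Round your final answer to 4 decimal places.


From Bayes' theorem: P(H|E) = P(E|H) × P(H) / P(E)

Rearranging for P(H):
P(H) = P(H|E) × P(E) / P(E|H)
     = 0.5698 × 0.5890 / 0.7588
     = 0.33561220 / 0.7588
     = 0.4423


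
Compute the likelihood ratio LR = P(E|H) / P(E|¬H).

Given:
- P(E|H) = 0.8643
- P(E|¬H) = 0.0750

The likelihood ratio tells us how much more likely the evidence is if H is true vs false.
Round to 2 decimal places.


Likelihood Ratio (LR) = P(E|H) / P(E|¬H)

LR = 0.8643 / 0.0750
   = 11.52

The evidence is 11.52 times more likely if H is true than if H is false.
Because LR exceeds 1, E is evidence for H.


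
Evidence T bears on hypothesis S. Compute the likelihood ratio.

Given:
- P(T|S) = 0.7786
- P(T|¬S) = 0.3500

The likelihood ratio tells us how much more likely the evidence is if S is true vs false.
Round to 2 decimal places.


Likelihood Ratio (LR) = P(T|S) / P(T|¬S)

LR = 0.7786 / 0.3500
   = 2.22

The evidence is 2.22 times more likely if S is true than if S is false.
Because LR exceeds 1, T is evidence for S.


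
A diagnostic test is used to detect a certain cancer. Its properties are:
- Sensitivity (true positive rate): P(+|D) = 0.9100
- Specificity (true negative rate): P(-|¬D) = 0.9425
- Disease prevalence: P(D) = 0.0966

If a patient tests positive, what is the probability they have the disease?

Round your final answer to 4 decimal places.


Let D = has disease, + = positive test

Given:
- P(D) = 0.0966 (prevalence)
- P(+|D) = 0.9100 (sensitivity)
- P(-|¬D) = 0.9425 (specificity)
- P(+|¬D) = 0.0575 (false positive rate = 1 - specificity)

Step 1: Find P(+)
P(+) = P(+|D)P(D) + P(+|¬D)P(¬D)
     = 0.9100 × 0.0966 + 0.0575 × 0.9034
     = 0.08790600 + 0.05194550
     = 0.13985150

Step 2: Apply Bayes' theorem for P(D|+)
P(D|+) = P(+|D)P(D) / P(+)
       = 0.08790600 / 0.13985150
       = 0.6286


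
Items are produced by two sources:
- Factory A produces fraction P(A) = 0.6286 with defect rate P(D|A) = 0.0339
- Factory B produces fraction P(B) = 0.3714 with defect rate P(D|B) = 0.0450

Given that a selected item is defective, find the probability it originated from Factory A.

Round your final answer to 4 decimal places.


Let A = from Factory A, D = defective

Given:
- P(A) = 0.6286, P(B) = 0.3714
- P(D|A) = 0.0339, P(D|B) = 0.0450

Step 1: Find P(D)
P(D) = P(D|A)P(A) + P(D|B)P(B)
     = 0.0339 × 0.6286 + 0.0450 × 0.3714
     = 0.02130954 + 0.01671300
     = 0.03802254

Step 2: Apply Bayes' theorem
P(A|D) = P(D|A)P(A) / P(D)
       = 0.02130954 / 0.03802254
       = 0.5604


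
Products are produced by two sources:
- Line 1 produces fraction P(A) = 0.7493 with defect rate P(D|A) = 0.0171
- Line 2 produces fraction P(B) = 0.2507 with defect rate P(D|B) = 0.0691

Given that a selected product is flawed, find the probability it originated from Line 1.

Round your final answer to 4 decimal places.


Let A = from Line 1, D = flawed

Given:
- P(A) = 0.7493, P(B) = 0.2507
- P(D|A) = 0.0171, P(D|B) = 0.0691

Step 1: Find P(D)
P(D) = P(D|A)P(A) + P(D|B)P(B)
     = 0.0171 × 0.7493 + 0.0691 × 0.2507
     = 0.01281303 + 0.01732337
     = 0.03013640

Step 2: Apply Bayes' theorem
P(A|D) = P(D|A)P(A) / P(D)
       = 0.01281303 / 0.03013640
       = 0.4252


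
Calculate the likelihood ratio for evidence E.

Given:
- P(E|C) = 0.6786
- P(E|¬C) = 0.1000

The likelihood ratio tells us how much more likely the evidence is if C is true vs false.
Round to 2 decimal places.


Likelihood Ratio (LR) = P(E|C) / P(E|¬C)

LR = 0.6786 / 0.1000
   = 6.79

The evidence is 6.79 times more likely if C is true than if C is false.
Since LR > 1, the evidence supports C over ¬C.


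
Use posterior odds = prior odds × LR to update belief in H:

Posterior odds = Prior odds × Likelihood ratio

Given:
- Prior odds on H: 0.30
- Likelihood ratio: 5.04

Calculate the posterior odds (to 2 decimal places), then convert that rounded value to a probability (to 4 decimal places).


Step 1: Calculate posterior odds
Posterior odds = Prior odds × LR
               = 0.30 × 5.04
               = 1.51

Step 2: Convert to probability
P(H|E) = Posterior odds / (1 + Posterior odds)
       = 1.51 / (1 + 1.51)
       = 1.51 / 2.51
       = 0.6016

The evidence increased P(H) from 0.2308 to 0.6016.


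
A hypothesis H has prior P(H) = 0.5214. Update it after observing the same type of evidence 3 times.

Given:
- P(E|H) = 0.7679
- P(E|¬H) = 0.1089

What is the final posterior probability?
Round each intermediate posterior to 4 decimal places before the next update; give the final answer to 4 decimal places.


Sequential Bayesian updating:

Initial prior: P(H) = 0.5214

Update 1:
  P(E) = 0.7679 × 0.5214 + 0.1089 × 0.4786 = 0.40038306 + 0.05211954 = 0.45250260
  P(H|E) = 0.40038306 / 0.45250260 = 0.8848

Update 2:
  P(E) = 0.7679 × 0.8848 + 0.1089 × 0.1152 = 0.67943792 + 0.01254528 = 0.69198320
  P(H|E) = 0.67943792 / 0.69198320 = 0.9819

Update 3:
  P(E) = 0.7679 × 0.9819 + 0.1089 × 0.0181 = 0.75400101 + 0.00197109 = 0.75597210
  P(H|E) = 0.75400101 / 0.75597210 = 0.9974

Final posterior: 0.9974


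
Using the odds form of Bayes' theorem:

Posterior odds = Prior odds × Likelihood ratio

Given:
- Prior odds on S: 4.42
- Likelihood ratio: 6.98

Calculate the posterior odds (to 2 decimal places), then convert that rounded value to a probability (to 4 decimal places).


Step 1: Calculate posterior odds
Posterior odds = Prior odds × LR
               = 4.42 × 6.98
               = 30.85

Step 2: Convert to probability
P(S|E) = Posterior odds / (1 + Posterior odds)
       = 30.85 / (1 + 30.85)
       = 30.85 / 31.85
       = 0.9686

The evidence increased P(S) from 0.8155 to 0.9686.


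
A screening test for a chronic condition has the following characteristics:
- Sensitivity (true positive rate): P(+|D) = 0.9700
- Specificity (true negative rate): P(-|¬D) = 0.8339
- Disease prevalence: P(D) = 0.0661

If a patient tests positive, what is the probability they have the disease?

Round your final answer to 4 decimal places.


Let D = has disease, + = positive test

Given:
- P(D) = 0.0661 (prevalence)
- P(+|D) = 0.9700 (sensitivity)
- P(-|¬D) = 0.8339 (specificity)
- P(+|¬D) = 0.1661 (false positive rate = 1 - specificity)

Step 1: Find P(+)
P(+) = P(+|D)P(D) + P(+|¬D)P(¬D)
     = 0.9700 × 0.0661 + 0.1661 × 0.9339
     = 0.06411700 + 0.15512079
     = 0.21923779

Step 2: Apply Bayes' theorem for P(D|+)
P(D|+) = P(+|D)P(D) / P(+)
       = 0.06411700 / 0.21923779
       = 0.2925


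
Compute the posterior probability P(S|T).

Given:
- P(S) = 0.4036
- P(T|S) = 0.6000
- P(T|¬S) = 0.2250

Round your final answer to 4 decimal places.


Bayes' theorem: P(S|T) = P(T|S) × P(S) / P(T)

Step 1: Calculate P(T) using law of total probability
P(T) = P(T|S)P(S) + P(T|¬S)P(¬S)
     = 0.6000 × 0.4036 + 0.2250 × 0.5964
     = 0.24216000 + 0.13419000
     = 0.37635000

Step 2: Apply Bayes' theorem
P(S|T) = P(T|S) × P(S) / P(T)
       = 0.24216000 / 0.37635000
       = 0.6434


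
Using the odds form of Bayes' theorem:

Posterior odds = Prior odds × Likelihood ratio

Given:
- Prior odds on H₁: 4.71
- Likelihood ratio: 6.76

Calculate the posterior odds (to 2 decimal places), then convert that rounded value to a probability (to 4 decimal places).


Step 1: Calculate posterior odds
Posterior odds = Prior odds × LR
               = 4.71 × 6.76
               = 31.84

Step 2: Convert to probability
P(H₁|E) = Posterior odds / (1 + Posterior odds)
       = 31.84 / (1 + 31.84)
       = 31.84 / 32.84
       = 0.9695

The evidence increased P(H₁) from 0.8249 to 0.9695.


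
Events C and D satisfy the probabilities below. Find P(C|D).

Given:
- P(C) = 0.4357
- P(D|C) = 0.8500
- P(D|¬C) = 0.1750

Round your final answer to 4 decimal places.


Bayes' theorem: P(C|D) = P(D|C) × P(C) / P(D)

Step 1: Calculate P(D) using law of total probability
P(D) = P(D|C)P(C) + P(D|¬C)P(¬C)
     = 0.8500 × 0.4357 + 0.1750 × 0.5643
     = 0.37034500 + 0.09875250
     = 0.46909750

Step 2: Apply Bayes' theorem
P(C|D) = P(D|C) × P(C) / P(D)
       = 0.37034500 / 0.46909750
       = 0.7895


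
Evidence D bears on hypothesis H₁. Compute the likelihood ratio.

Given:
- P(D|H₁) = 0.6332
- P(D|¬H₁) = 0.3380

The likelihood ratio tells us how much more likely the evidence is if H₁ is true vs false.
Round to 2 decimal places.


Likelihood Ratio (LR) = P(D|H₁) / P(D|¬H₁)

LR = 0.6332 / 0.3380
   = 1.87

The evidence is 1.87 times more likely if H₁ is true than if H₁ is false.
Because LR exceeds 1, D is evidence for H₁.


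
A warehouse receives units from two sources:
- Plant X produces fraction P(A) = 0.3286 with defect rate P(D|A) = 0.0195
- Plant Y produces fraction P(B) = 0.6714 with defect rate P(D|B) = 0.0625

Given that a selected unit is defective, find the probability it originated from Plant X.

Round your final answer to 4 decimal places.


Let A = from Plant X, D = defective

Given:
- P(A) = 0.3286, P(B) = 0.6714
- P(D|A) = 0.0195, P(D|B) = 0.0625

Step 1: Find P(D)
P(D) = P(D|A)P(A) + P(D|B)P(B)
     = 0.0195 × 0.3286 + 0.0625 × 0.6714
     = 0.00640770 + 0.04196250
     = 0.04837020

Step 2: Apply Bayes' theorem
P(A|D) = P(D|A)P(A) / P(D)
       = 0.00640770 / 0.04837020
       = 0.1325


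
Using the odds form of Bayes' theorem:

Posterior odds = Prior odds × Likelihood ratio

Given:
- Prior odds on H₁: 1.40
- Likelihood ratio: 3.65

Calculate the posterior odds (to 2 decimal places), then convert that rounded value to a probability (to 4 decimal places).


Step 1: Calculate posterior odds
Posterior odds = Prior odds × LR
               = 1.40 × 3.65
               = 5.11

Step 2: Convert to probability
P(H₁|E) = Posterior odds / (1 + Posterior odds)
       = 5.11 / (1 + 5.11)
       = 5.11 / 6.11
       = 0.8363

The evidence increased P(H₁) from 0.5833 to 0.8363.


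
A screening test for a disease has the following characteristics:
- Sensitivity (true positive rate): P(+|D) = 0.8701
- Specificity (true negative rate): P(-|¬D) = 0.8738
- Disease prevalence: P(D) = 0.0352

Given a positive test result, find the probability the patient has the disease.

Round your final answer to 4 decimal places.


Let D = has disease, + = positive test

Given:
- P(D) = 0.0352 (prevalence)
- P(+|D) = 0.8701 (sensitivity)
- P(-|¬D) = 0.8738 (specificity)
- P(+|¬D) = 0.1262 (false positive rate = 1 - specificity)

Step 1: Find P(+)
P(+) = P(+|D)P(D) + P(+|¬D)P(¬D)
     = 0.8701 × 0.0352 + 0.1262 × 0.9648
     = 0.03062752 + 0.12175776
     = 0.15238528

Step 2: Apply Bayes' theorem for P(D|+)
P(D|+) = P(+|D)P(D) / P(+)
       = 0.03062752 / 0.15238528
       = 0.2010


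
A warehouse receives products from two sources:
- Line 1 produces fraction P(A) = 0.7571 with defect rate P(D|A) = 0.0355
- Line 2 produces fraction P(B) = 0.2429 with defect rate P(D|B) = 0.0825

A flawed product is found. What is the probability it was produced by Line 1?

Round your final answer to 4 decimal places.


Let A = from Line 1, D = flawed

Given:
- P(A) = 0.7571, P(B) = 0.2429
- P(D|A) = 0.0355, P(D|B) = 0.0825

Step 1: Find P(D)
P(D) = P(D|A)P(A) + P(D|B)P(B)
     = 0.0355 × 0.7571 + 0.0825 × 0.2429
     = 0.02687705 + 0.02003925
     = 0.04691630

Step 2: Apply Bayes' theorem
P(A|D) = P(D|A)P(A) / P(D)
       = 0.02687705 / 0.04691630
       = 0.5729


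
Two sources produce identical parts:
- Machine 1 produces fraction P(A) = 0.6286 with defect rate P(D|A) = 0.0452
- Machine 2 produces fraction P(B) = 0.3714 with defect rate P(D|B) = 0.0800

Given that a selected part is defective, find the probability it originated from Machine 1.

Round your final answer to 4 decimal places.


Let A = from Machine 1, D = defective

Given:
- P(A) = 0.6286, P(B) = 0.3714
- P(D|A) = 0.0452, P(D|B) = 0.0800

Step 1: Find P(D)
P(D) = P(D|A)P(A) + P(D|B)P(B)
     = 0.0452 × 0.6286 + 0.0800 × 0.3714
     = 0.02841272 + 0.02971200
     = 0.05812472

Step 2: Apply Bayes' theorem
P(A|D) = P(D|A)P(A) / P(D)
       = 0.02841272 / 0.05812472
       = 0.4888


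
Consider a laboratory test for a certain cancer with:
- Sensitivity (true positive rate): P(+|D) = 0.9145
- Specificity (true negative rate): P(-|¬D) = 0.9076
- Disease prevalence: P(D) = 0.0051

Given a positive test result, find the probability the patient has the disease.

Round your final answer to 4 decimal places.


Let D = has disease, + = positive test

Given:
- P(D) = 0.0051 (prevalence)
- P(+|D) = 0.9145 (sensitivity)
- P(-|¬D) = 0.9076 (specificity)
- P(+|¬D) = 0.0924 (false positive rate = 1 - specificity)

Step 1: Find P(+)
P(+) = P(+|D)P(D) + P(+|¬D)P(¬D)
     = 0.9145 × 0.0051 + 0.0924 × 0.9949
     = 0.00466395 + 0.09192876
     = 0.09659271

Step 2: Apply Bayes' theorem for P(D|+)
P(D|+) = P(+|D)P(D) / P(+)
       = 0.00466395 / 0.09659271
       = 0.0483


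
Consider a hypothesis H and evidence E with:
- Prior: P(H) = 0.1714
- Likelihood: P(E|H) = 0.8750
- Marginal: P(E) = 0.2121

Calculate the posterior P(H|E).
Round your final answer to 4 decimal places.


Using Bayes' theorem:

P(H|E) = P(E|H) × P(H) / P(E)
       = 0.8750 × 0.1714 / 0.2121
       = 0.14997500 / 0.2121
       = 0.7071

The evidence strengthens our belief in H.
Prior: 0.1714 → Posterior: 0.7071


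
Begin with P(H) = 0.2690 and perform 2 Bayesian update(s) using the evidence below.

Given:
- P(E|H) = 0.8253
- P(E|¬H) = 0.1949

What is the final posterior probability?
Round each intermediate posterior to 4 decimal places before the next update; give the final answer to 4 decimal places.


Sequential Bayesian updating:

Initial prior: P(H) = 0.2690

Update 1:
  P(E) = 0.8253 × 0.2690 + 0.1949 × 0.7310 = 0.22200570 + 0.14247190 = 0.36447760
  P(H|E) = 0.22200570 / 0.36447760 = 0.6091

Update 2:
  P(E) = 0.8253 × 0.6091 + 0.1949 × 0.3909 = 0.50269023 + 0.07618641 = 0.57887664
  P(H|E) = 0.50269023 / 0.57887664 = 0.8684

Final posterior: 0.8684


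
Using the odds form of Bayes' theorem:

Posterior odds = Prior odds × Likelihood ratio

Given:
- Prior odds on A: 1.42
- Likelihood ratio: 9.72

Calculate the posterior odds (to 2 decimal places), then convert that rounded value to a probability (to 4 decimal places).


Step 1: Calculate posterior odds
Posterior odds = Prior odds × LR
               = 1.42 × 9.72
               = 13.80

Step 2: Convert to probability
P(A|E) = Posterior odds / (1 + Posterior odds)
       = 13.80 / (1 + 13.80)
       = 13.80 / 14.80
       = 0.9324

The evidence increased P(A) from 0.5868 to 0.9324.


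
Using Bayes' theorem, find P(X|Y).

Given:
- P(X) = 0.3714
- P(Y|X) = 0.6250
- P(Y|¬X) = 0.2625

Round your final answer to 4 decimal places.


Bayes' theorem: P(X|Y) = P(Y|X) × P(X) / P(Y)

Step 1: Calculate P(Y) using law of total probability
P(Y) = P(Y|X)P(X) + P(Y|¬X)P(¬X)
     = 0.6250 × 0.3714 + 0.2625 × 0.6286
     = 0.23212500 + 0.16500750
     = 0.39713250

Step 2: Apply Bayes' theorem
P(X|Y) = P(Y|X) × P(X) / P(Y)
       = 0.23212500 / 0.39713250
       = 0.5845


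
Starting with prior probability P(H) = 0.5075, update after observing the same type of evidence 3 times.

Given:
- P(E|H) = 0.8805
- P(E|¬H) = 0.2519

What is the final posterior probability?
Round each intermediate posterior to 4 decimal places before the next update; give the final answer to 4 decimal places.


Sequential Bayesian updating:

Initial prior: P(H) = 0.5075

Update 1:
  P(E) = 0.8805 × 0.5075 + 0.2519 × 0.4925 = 0.44685375 + 0.12406075 = 0.57091450
  P(H|E) = 0.44685375 / 0.57091450 = 0.7827

Update 2:
  P(E) = 0.8805 × 0.7827 + 0.2519 × 0.2173 = 0.68916735 + 0.05473787 = 0.74390522
  P(H|E) = 0.68916735 / 0.74390522 = 0.9264

Update 3:
  P(E) = 0.8805 × 0.9264 + 0.2519 × 0.0736 = 0.81569520 + 0.01853984 = 0.83423504
  P(H|E) = 0.81569520 / 0.83423504 = 0.9778

Final posterior: 0.9778


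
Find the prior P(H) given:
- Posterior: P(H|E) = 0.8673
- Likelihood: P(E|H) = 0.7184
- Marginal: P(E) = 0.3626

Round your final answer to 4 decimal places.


From Bayes' theorem: P(H|E) = P(E|H) × P(H) / P(E)

Rearranging for P(H):
P(H) = P(H|E) × P(E) / P(E|H)
     = 0.8673 × 0.3626 / 0.7184
     = 0.31448298 / 0.7184
     = 0.4378


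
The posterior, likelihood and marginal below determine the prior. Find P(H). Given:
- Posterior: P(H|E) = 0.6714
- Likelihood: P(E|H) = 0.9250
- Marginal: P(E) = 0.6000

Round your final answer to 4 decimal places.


From Bayes' theorem: P(H|E) = P(E|H) × P(H) / P(E)

Rearranging for P(H):
P(H) = P(H|E) × P(E) / P(E|H)
     = 0.6714 × 0.6000 / 0.9250
     = 0.40284000 / 0.9250
     = 0.4355


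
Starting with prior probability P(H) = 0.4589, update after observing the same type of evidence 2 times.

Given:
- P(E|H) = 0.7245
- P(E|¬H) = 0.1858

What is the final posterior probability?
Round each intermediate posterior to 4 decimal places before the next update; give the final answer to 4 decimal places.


Sequential Bayesian updating:

Initial prior: P(H) = 0.4589

Update 1:
  P(E) = 0.7245 × 0.4589 + 0.1858 × 0.5411 = 0.33247305 + 0.10053638 = 0.43300943
  P(H|E) = 0.33247305 / 0.43300943 = 0.7678

Update 2:
  P(E) = 0.7245 × 0.7678 + 0.1858 × 0.2322 = 0.55627110 + 0.04314276 = 0.59941386
  P(H|E) = 0.55627110 / 0.59941386 = 0.9280

Final posterior: 0.9280


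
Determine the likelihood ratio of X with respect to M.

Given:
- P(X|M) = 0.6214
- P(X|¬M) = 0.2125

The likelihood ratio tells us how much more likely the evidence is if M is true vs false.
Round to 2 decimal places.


Likelihood Ratio (LR) = P(X|M) / P(X|¬M)

LR = 0.6214 / 0.2125
   = 2.92

The evidence is 2.92 times more likely if M is true than if M is false.
LR > 1, so observing X raises the odds in favor of M.


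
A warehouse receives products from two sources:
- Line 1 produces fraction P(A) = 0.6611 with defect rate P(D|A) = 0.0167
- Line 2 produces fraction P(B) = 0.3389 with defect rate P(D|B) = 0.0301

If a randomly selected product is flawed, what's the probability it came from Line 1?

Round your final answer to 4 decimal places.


Let A = from Line 1, D = flawed

Given:
- P(A) = 0.6611, P(B) = 0.3389
- P(D|A) = 0.0167, P(D|B) = 0.0301

Step 1: Find P(D)
P(D) = P(D|A)P(A) + P(D|B)P(B)
     = 0.0167 × 0.6611 + 0.0301 × 0.3389
     = 0.01104037 + 0.01020089
     = 0.02124126

Step 2: Apply Bayes' theorem
P(A|D) = P(D|A)P(A) / P(D)
       = 0.01104037 / 0.02124126
       = 0.5198


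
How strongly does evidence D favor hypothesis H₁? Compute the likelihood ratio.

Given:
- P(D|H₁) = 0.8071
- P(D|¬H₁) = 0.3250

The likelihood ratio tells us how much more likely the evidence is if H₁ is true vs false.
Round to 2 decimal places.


Likelihood Ratio (LR) = P(D|H₁) / P(D|¬H₁)

LR = 0.8071 / 0.3250
   = 2.48

The evidence is 2.48 times more likely if H₁ is true than if H₁ is false.
Since LR > 1, the evidence supports H₁ over ¬H₁.


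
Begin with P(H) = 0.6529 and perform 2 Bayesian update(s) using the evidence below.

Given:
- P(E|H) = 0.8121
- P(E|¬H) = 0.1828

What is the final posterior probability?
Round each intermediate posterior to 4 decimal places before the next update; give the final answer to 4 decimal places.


Sequential Bayesian updating:

Initial prior: P(H) = 0.6529

Update 1:
  P(E) = 0.8121 × 0.6529 + 0.1828 × 0.3471 = 0.53022009 + 0.06344988 = 0.59366997
  P(H|E) = 0.53022009 / 0.59366997 = 0.8931

Update 2:
  P(E) = 0.8121 × 0.8931 + 0.1828 × 0.1069 = 0.72528651 + 0.01954132 = 0.74482783
  P(H|E) = 0.72528651 / 0.74482783 = 0.9738

Final posterior: 0.9738


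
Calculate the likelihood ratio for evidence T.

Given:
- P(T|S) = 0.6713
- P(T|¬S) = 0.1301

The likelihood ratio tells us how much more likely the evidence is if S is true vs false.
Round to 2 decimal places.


Likelihood Ratio (LR) = P(T|S) / P(T|¬S)

LR = 0.6713 / 0.1301
   = 5.16

The evidence is 5.16 times more likely if S is true than if S is false.
Because LR exceeds 1, T is evidence for S.


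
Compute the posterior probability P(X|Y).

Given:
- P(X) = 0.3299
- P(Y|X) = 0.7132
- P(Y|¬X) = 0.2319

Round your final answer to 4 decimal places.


Bayes' theorem: P(X|Y) = P(Y|X) × P(X) / P(Y)

Step 1: Calculate P(Y) using law of total probability
P(Y) = P(Y|X)P(X) + P(Y|¬X)P(¬X)
     = 0.7132 × 0.3299 + 0.2319 × 0.6701
     = 0.23528468 + 0.15539619
     = 0.39068087

Step 2: Apply Bayes' theorem
P(X|Y) = P(Y|X) × P(X) / P(Y)
       = 0.23528468 / 0.39068087
       = 0.6022


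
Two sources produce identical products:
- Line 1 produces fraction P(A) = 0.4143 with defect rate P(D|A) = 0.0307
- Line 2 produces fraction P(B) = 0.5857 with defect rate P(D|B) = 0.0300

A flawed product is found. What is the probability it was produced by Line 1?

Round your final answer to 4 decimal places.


Let A = from Line 1, D = flawed

Given:
- P(A) = 0.4143, P(B) = 0.5857
- P(D|A) = 0.0307, P(D|B) = 0.0300

Step 1: Find P(D)
P(D) = P(D|A)P(A) + P(D|B)P(B)
     = 0.0307 × 0.4143 + 0.0300 × 0.5857
     = 0.01271901 + 0.01757100
     = 0.03029001

Step 2: Apply Bayes' theorem
P(A|D) = P(D|A)P(A) / P(D)
       = 0.01271901 / 0.03029001
       = 0.4199


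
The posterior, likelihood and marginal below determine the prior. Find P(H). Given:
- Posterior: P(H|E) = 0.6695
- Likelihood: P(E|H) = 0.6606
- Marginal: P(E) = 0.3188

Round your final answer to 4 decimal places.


From Bayes' theorem: P(H|E) = P(E|H) × P(H) / P(E)

Rearranging for P(H):
P(H) = P(H|E) × P(E) / P(E|H)
     = 0.6695 × 0.3188 / 0.6606
     = 0.21343660 / 0.6606
     = 0.3231


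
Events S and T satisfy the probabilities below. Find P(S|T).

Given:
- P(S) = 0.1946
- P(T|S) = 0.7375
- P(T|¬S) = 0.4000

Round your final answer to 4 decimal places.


Bayes' theorem: P(S|T) = P(T|S) × P(S) / P(T)

Step 1: Calculate P(T) using law of total probability
P(T) = P(T|S)P(S) + P(T|¬S)P(¬S)
     = 0.7375 × 0.1946 + 0.4000 × 0.8054
     = 0.14351750 + 0.32216000
     = 0.46567750

Step 2: Apply Bayes' theorem
P(S|T) = P(T|S) × P(S) / P(T)
       = 0.14351750 / 0.46567750
       = 0.3082


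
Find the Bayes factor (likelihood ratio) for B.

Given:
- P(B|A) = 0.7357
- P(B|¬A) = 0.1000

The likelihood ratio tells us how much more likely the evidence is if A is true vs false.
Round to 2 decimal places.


Likelihood Ratio (LR) = P(B|A) / P(B|¬A)

LR = 0.7357 / 0.1000
   = 7.36

The evidence is 7.36 times more likely if A is true than if A is false.
Because LR exceeds 1, B is evidence for A.


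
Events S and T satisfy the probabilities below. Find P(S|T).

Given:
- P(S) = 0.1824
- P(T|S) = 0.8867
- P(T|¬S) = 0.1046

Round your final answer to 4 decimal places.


Bayes' theorem: P(S|T) = P(T|S) × P(S) / P(T)

Step 1: Calculate P(T) using law of total probability
P(T) = P(T|S)P(S) + P(T|¬S)P(¬S)
     = 0.8867 × 0.1824 + 0.1046 × 0.8176
     = 0.16173408 + 0.08552096
     = 0.24725504

Step 2: Apply Bayes' theorem
P(S|T) = P(T|S) × P(S) / P(T)
       = 0.16173408 / 0.24725504
       = 0.6541


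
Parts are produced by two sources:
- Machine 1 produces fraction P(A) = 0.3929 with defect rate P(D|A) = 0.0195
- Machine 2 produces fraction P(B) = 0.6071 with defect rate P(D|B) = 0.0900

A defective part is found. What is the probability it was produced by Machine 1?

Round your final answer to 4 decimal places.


Let A = from Machine 1, D = defective

Given:
- P(A) = 0.3929, P(B) = 0.6071
- P(D|A) = 0.0195, P(D|B) = 0.0900

Step 1: Find P(D)
P(D) = P(D|A)P(A) + P(D|B)P(B)
     = 0.0195 × 0.3929 + 0.0900 × 0.6071
     = 0.00766155 + 0.05463900
     = 0.06230055

Step 2: Apply Bayes' theorem
P(A|D) = P(D|A)P(A) / P(D)
       = 0.00766155 / 0.06230055
       = 0.1230


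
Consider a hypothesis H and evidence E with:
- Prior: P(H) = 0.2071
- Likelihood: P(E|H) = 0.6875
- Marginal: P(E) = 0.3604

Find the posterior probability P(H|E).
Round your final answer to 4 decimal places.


Using Bayes' theorem:

P(H|E) = P(E|H) × P(H) / P(E)
       = 0.6875 × 0.2071 / 0.3604
       = 0.14238125 / 0.3604
       = 0.3951

The evidence strengthens our belief in H.
Prior: 0.2071 → Posterior: 0.3951


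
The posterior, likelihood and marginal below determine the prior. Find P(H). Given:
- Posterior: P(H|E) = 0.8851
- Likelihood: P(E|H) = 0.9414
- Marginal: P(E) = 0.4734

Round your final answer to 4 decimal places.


From Bayes' theorem: P(H|E) = P(E|H) × P(H) / P(E)

Rearranging for P(H):
P(H) = P(H|E) × P(E) / P(E|H)
     = 0.8851 × 0.4734 / 0.9414
     = 0.41900634 / 0.9414
     = 0.4451


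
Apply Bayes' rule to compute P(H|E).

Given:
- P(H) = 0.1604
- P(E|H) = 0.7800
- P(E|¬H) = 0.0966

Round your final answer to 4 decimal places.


Bayes' theorem: P(H|E) = P(E|H) × P(H) / P(E)

Step 1: Calculate P(E) using law of total probability
P(E) = P(E|H)P(H) + P(E|¬H)P(¬H)
     = 0.7800 × 0.1604 + 0.0966 × 0.8396
     = 0.12511200 + 0.08110536
     = 0.20621736

Step 2: Apply Bayes' theorem
P(H|E) = P(E|H) × P(H) / P(E)
       = 0.12511200 / 0.20621736
       = 0.6067


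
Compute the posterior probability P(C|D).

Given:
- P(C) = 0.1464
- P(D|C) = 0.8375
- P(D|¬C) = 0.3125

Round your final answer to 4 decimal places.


Bayes' theorem: P(C|D) = P(D|C) × P(C) / P(D)

Step 1: Calculate P(D) using law of total probability
P(D) = P(D|C)P(C) + P(D|¬C)P(¬C)
     = 0.8375 × 0.1464 + 0.3125 × 0.8536
     = 0.12261000 + 0.26675000
     = 0.38936000

Step 2: Apply Bayes' theorem
P(C|D) = P(D|C) × P(C) / P(D)
       = 0.12261000 / 0.38936000
       = 0.3149


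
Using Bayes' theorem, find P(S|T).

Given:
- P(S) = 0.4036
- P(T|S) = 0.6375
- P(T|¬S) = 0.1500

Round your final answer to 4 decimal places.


Bayes' theorem: P(S|T) = P(T|S) × P(S) / P(T)

Step 1: Calculate P(T) using law of total probability
P(T) = P(T|S)P(S) + P(T|¬S)P(¬S)
     = 0.6375 × 0.4036 + 0.1500 × 0.5964
     = 0.25729500 + 0.08946000
     = 0.34675500

Step 2: Apply Bayes' theorem
P(S|T) = P(T|S) × P(S) / P(T)
       = 0.25729500 / 0.34675500
       = 0.7420


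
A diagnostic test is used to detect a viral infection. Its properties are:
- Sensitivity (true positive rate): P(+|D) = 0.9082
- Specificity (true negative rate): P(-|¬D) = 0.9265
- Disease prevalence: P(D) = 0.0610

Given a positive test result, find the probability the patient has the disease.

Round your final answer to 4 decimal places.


Let D = has disease, + = positive test

Given:
- P(D) = 0.0610 (prevalence)
- P(+|D) = 0.9082 (sensitivity)
- P(-|¬D) = 0.9265 (specificity)
- P(+|¬D) = 0.0735 (false positive rate = 1 - specificity)

Step 1: Find P(+)
P(+) = P(+|D)P(D) + P(+|¬D)P(¬D)
     = 0.9082 × 0.0610 + 0.0735 × 0.9390
     = 0.05540020 + 0.06901650
     = 0.12441670

Step 2: Apply Bayes' theorem for P(D|+)
P(D|+) = P(+|D)P(D) / P(+)
       = 0.05540020 / 0.12441670
       = 0.4453


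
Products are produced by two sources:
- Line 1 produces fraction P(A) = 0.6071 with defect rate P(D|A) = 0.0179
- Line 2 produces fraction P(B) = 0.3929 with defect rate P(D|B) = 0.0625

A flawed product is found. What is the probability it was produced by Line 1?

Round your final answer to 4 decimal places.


Let A = from Line 1, D = flawed

Given:
- P(A) = 0.6071, P(B) = 0.3929
- P(D|A) = 0.0179, P(D|B) = 0.0625

Step 1: Find P(D)
P(D) = P(D|A)P(A) + P(D|B)P(B)
     = 0.0179 × 0.6071 + 0.0625 × 0.3929
     = 0.01086709 + 0.02455625
     = 0.03542334

Step 2: Apply Bayes' theorem
P(A|D) = P(D|A)P(A) / P(D)
       = 0.01086709 / 0.03542334
       = 0.3068


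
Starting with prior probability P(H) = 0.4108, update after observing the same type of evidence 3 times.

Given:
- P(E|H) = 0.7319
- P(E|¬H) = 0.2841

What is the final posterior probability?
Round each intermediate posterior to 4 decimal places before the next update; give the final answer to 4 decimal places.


Sequential Bayesian updating:

Initial prior: P(H) = 0.4108

Update 1:
  P(E) = 0.7319 × 0.4108 + 0.2841 × 0.5892 = 0.30066452 + 0.16739172 = 0.46805624
  P(H|E) = 0.30066452 / 0.46805624 = 0.6424

Update 2:
  P(E) = 0.7319 × 0.6424 + 0.2841 × 0.3576 = 0.47017256 + 0.10159416 = 0.57176672
  P(H|E) = 0.47017256 / 0.57176672 = 0.8223

Update 3:
  P(E) = 0.7319 × 0.8223 + 0.2841 × 0.1777 = 0.60184137 + 0.05048457 = 0.65232594
  P(H|E) = 0.60184137 / 0.65232594 = 0.9226

Final posterior: 0.9226


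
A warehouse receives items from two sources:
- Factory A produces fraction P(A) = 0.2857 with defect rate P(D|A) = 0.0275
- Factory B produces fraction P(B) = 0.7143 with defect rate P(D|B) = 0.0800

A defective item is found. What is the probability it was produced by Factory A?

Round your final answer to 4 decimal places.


Let A = from Factory A, D = defective

Given:
- P(A) = 0.2857, P(B) = 0.7143
- P(D|A) = 0.0275, P(D|B) = 0.0800

Step 1: Find P(D)
P(D) = P(D|A)P(A) + P(D|B)P(B)
     = 0.0275 × 0.2857 + 0.0800 × 0.7143
     = 0.00785675 + 0.05714400
     = 0.06500075

Step 2: Apply Bayes' theorem
P(A|D) = P(D|A)P(A) / P(D)
       = 0.00785675 / 0.06500075
       = 0.1209


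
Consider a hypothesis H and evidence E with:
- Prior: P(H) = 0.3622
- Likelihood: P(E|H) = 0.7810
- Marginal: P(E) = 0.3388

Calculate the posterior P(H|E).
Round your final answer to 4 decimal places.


Using Bayes' theorem:

P(H|E) = P(E|H) × P(H) / P(E)
       = 0.7810 × 0.3622 / 0.3388
       = 0.28287820 / 0.3388
       = 0.8349

The evidence strengthens our belief in H.
Prior: 0.3622 → Posterior: 0.8349


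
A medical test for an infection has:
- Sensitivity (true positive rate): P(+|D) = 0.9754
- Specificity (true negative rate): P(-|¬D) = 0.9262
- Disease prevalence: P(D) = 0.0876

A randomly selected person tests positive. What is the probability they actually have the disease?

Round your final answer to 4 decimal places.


Let D = has disease, + = positive test

Given:
- P(D) = 0.0876 (prevalence)
- P(+|D) = 0.9754 (sensitivity)
- P(-|¬D) = 0.9262 (specificity)
- P(+|¬D) = 0.0738 (false positive rate = 1 - specificity)

Step 1: Find P(+)
P(+) = P(+|D)P(D) + P(+|¬D)P(¬D)
     = 0.9754 × 0.0876 + 0.0738 × 0.9124
     = 0.08544504 + 0.06733512
     = 0.15278016

Step 2: Apply Bayes' theorem for P(D|+)
P(D|+) = P(+|D)P(D) / P(+)
       = 0.08544504 / 0.15278016
       = 0.5593


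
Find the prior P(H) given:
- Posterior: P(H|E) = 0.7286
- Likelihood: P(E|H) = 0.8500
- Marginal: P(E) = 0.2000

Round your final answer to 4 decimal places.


From Bayes' theorem: P(H|E) = P(E|H) × P(H) / P(E)

Rearranging for P(H):
P(H) = P(H|E) × P(E) / P(E|H)
     = 0.7286 × 0.2000 / 0.8500
     = 0.14572000 / 0.8500
     = 0.1714


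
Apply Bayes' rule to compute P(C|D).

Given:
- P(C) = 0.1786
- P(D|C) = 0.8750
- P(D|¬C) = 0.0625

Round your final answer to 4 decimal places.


Bayes' theorem: P(C|D) = P(D|C) × P(C) / P(D)

Step 1: Calculate P(D) using law of total probability
P(D) = P(D|C)P(C) + P(D|¬C)P(¬C)
     = 0.8750 × 0.1786 + 0.0625 × 0.8214
     = 0.15627500 + 0.05133750
     = 0.20761250

Step 2: Apply Bayes' theorem
P(C|D) = P(D|C) × P(C) / P(D)
       = 0.15627500 / 0.20761250
       = 0.7527


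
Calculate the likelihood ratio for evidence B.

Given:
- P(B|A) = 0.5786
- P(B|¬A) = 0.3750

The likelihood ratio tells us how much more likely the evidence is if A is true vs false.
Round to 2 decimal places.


Likelihood Ratio (LR) = P(B|A) / P(B|¬A)

LR = 0.5786 / 0.3750
   = 1.54

The evidence is 1.54 times more likely if A is true than if A is false.
LR > 1, so observing B raises the odds in favor of A.


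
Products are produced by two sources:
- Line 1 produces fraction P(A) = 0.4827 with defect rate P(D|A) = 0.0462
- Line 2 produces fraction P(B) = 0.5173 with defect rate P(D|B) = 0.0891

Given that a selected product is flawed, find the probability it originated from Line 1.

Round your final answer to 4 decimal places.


Let A = from Line 1, D = flawed

Given:
- P(A) = 0.4827, P(B) = 0.5173
- P(D|A) = 0.0462, P(D|B) = 0.0891

Step 1: Find P(D)
P(D) = P(D|A)P(A) + P(D|B)P(B)
     = 0.0462 × 0.4827 + 0.0891 × 0.5173
     = 0.02230074 + 0.04609143
     = 0.06839217

Step 2: Apply Bayes' theorem
P(A|D) = P(D|A)P(A) / P(D)
       = 0.02230074 / 0.06839217
       = 0.3261


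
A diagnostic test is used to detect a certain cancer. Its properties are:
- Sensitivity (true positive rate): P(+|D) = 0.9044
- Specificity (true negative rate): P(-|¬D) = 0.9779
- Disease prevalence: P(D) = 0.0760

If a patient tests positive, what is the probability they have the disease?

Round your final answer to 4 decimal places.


Let D = has disease, + = positive test

Given:
- P(D) = 0.0760 (prevalence)
- P(+|D) = 0.9044 (sensitivity)
- P(-|¬D) = 0.9779 (specificity)
- P(+|¬D) = 0.0221 (false positive rate = 1 - specificity)

Step 1: Find P(+)
P(+) = P(+|D)P(D) + P(+|¬D)P(¬D)
     = 0.9044 × 0.0760 + 0.0221 × 0.9240
     = 0.06873440 + 0.02042040
     = 0.08915480

Step 2: Apply Bayes' theorem for P(D|+)
P(D|+) = P(+|D)P(D) / P(+)
       = 0.06873440 / 0.08915480
       = 0.7710


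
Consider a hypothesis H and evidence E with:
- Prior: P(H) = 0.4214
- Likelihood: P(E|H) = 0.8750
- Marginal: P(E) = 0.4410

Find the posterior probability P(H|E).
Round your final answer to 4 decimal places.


Using Bayes' theorem:

P(H|E) = P(E|H) × P(H) / P(E)
       = 0.8750 × 0.4214 / 0.4410
       = 0.36872500 / 0.4410
       = 0.8361

The evidence strengthens our belief in H.
Prior: 0.4214 → Posterior: 0.8361


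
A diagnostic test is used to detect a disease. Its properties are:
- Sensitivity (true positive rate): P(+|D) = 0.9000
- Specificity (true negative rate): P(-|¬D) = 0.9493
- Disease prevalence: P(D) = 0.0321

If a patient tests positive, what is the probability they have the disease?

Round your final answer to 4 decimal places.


Let D = has disease, + = positive test

Given:
- P(D) = 0.0321 (prevalence)
- P(+|D) = 0.9000 (sensitivity)
- P(-|¬D) = 0.9493 (specificity)
- P(+|¬D) = 0.0507 (false positive rate = 1 - specificity)

Step 1: Find P(+)
P(+) = P(+|D)P(D) + P(+|¬D)P(¬D)
     = 0.9000 × 0.0321 + 0.0507 × 0.9679
     = 0.02889000 + 0.04907253
     = 0.07796253

Step 2: Apply Bayes' theorem for P(D|+)
P(D|+) = P(+|D)P(D) / P(+)
       = 0.02889000 / 0.07796253
       = 0.3706


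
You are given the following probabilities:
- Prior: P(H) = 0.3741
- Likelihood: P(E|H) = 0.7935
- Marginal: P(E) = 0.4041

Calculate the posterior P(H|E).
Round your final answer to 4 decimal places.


Using Bayes' theorem:

P(H|E) = P(E|H) × P(H) / P(E)
       = 0.7935 × 0.3741 / 0.4041
       = 0.29684835 / 0.4041
       = 0.7346

The evidence strengthens our belief in H.
Prior: 0.3741 → Posterior: 0.7346


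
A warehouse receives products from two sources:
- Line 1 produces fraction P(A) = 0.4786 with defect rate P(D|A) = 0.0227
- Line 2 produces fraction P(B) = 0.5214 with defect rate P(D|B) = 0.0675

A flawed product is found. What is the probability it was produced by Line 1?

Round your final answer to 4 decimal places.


Let A = from Line 1, D = flawed

Given:
- P(A) = 0.4786, P(B) = 0.5214
- P(D|A) = 0.0227, P(D|B) = 0.0675

Step 1: Find P(D)
P(D) = P(D|A)P(A) + P(D|B)P(B)
     = 0.0227 × 0.4786 + 0.0675 × 0.5214
     = 0.01086422 + 0.03519450
     = 0.04605872

Step 2: Apply Bayes' theorem
P(A|D) = P(D|A)P(A) / P(D)
       = 0.01086422 / 0.04605872
       = 0.2359


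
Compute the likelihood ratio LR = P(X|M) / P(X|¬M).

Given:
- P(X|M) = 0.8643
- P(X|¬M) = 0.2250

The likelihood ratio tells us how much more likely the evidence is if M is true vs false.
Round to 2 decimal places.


Likelihood Ratio (LR) = P(X|M) / P(X|¬M)

LR = 0.8643 / 0.2250
   = 3.84

The evidence is 3.84 times more likely if M is true than if M is false.
LR > 1, so observing X raises the odds in favor of M.


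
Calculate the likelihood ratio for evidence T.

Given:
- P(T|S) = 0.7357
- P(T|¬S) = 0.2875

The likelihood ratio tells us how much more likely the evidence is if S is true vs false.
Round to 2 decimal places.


Likelihood Ratio (LR) = P(T|S) / P(T|¬S)

LR = 0.7357 / 0.2875
   = 2.56

The evidence is 2.56 times more likely if S is true than if S is false.
Because LR exceeds 1, T is evidence for S.


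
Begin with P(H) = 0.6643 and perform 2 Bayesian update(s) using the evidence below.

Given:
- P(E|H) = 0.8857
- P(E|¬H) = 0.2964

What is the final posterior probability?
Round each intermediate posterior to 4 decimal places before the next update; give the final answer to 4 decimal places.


Sequential Bayesian updating:

Initial prior: P(H) = 0.6643

Update 1:
  P(E) = 0.8857 × 0.6643 + 0.2964 × 0.3357 = 0.58837051 + 0.09950148 = 0.68787199
  P(H|E) = 0.58837051 / 0.68787199 = 0.8553

Update 2:
  P(E) = 0.8857 × 0.8553 + 0.2964 × 0.1447 = 0.75753921 + 0.04288908 = 0.80042829
  P(H|E) = 0.75753921 / 0.80042829 = 0.9464

Final posterior: 0.9464


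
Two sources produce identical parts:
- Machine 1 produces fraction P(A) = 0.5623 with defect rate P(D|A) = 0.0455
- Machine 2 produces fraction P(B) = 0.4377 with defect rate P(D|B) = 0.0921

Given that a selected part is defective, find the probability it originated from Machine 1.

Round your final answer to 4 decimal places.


Let A = from Machine 1, D = defective

Given:
- P(A) = 0.5623, P(B) = 0.4377
- P(D|A) = 0.0455, P(D|B) = 0.0921

Step 1: Find P(D)
P(D) = P(D|A)P(A) + P(D|B)P(B)
     = 0.0455 × 0.5623 + 0.0921 × 0.4377
     = 0.02558465 + 0.04031217
     = 0.06589682

Step 2: Apply Bayes' theorem
P(A|D) = P(D|A)P(A) / P(D)
       = 0.02558465 / 0.06589682
       = 0.3883


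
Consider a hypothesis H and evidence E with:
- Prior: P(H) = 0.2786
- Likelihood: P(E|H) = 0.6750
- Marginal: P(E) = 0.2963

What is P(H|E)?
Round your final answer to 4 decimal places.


Using Bayes' theorem:

P(H|E) = P(E|H) × P(H) / P(E)
       = 0.6750 × 0.2786 / 0.2963
       = 0.18805500 / 0.2963
       = 0.6347

The evidence strengthens our belief in H.
Prior: 0.2786 → Posterior: 0.6347
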